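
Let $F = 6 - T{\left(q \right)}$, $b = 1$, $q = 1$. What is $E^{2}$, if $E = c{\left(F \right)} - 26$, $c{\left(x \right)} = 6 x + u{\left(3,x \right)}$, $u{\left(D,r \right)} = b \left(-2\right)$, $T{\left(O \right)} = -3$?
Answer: $676$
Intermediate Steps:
$u{\left(D,r \right)} = -2$ ($u{\left(D,r \right)} = 1 \left(-2\right) = -2$)
$F = 9$ ($F = 6 - -3 = 6 + 3 = 9$)
$c{\left(x \right)} = -2 + 6 x$ ($c{\left(x \right)} = 6 x - 2 = -2 + 6 x$)
$E = 26$ ($E = \left(-2 + 6 \cdot 9\right) - 26 = \left(-2 + 54\right) - 26 = 52 - 26 = 26$)
$E^{2} = 26^{2} = 676$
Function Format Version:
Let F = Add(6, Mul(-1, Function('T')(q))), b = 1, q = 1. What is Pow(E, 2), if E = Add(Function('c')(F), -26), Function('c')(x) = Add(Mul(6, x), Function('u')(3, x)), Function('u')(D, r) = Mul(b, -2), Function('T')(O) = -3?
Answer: 676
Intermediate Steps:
Function('u')(D, r) = -2 (Function('u')(D, r) = Mul(1, -2) = -2)
F = 9 (F = Add(6, Mul(-1, -3)) = Add(6, 3) = 9)
Function('c')(x) = Add(-2, Mul(6, x)) (Function('c')(x) = Add(Mul(6, x), -2) = Add(-2, Mul(6, x)))
E = 26 (E = Add(Add(-2, Mul(6, 9)), -26) = Add(Add(-2, 54), -26) = Add(52, -26) = 26)
Pow(E, 2) = Pow(26, 2) = 676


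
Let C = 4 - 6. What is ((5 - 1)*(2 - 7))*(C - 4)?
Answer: 120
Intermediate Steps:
C = -2
((5 - 1)*(2 - 7))*(C - 4) = ((5 - 1)*(2 - 7))*(-2 - 4) = (4*(-5))*(-6) = -20*(-6) = 120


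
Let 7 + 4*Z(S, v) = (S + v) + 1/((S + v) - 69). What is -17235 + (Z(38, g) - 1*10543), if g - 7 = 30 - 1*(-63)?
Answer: -1914422/69 ≈ -27745.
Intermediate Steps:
g = 100 (g = 7 + (30 - 1*(-63)) = 7 + (30 + 63) = 7 + 93 = 100)
Z(S, v) = -7/4 + S/4 + v/4 + 1/(4*(-69 + S + v)) (Z(S, v) = -7/4 + ((S + v) + 1/((S + v) - 69))/4 = -7/4 + ((S + v) + 1/(-69 + S + v))/4 = -7/4 + (S + v + 1/(-69 + S + v))/4 = -7/4 + (S/4 + v/4 + 1/(4*(-69 + S + v))) = -7/4 + S/4 + v/4 + 1/(4*(-69 + S + v)))
-17235 + (Z(38, g) - 1*10543) = -17235 + ((484 + 38² + 100² - 76*38 - 76*100 + 2*38*100)/(4*(-69 + 38 + 100)) - 1*10543) = -17235 + ((¼)*(484 + 1444 + 10000 - 2888 - 7600 + 7600)/69 - 10543) = -17235 + ((¼)*(1/69)*9040 - 10543) = -17235 + (2260/69 - 10543) = -17235 - 725207/69 = -1914422/69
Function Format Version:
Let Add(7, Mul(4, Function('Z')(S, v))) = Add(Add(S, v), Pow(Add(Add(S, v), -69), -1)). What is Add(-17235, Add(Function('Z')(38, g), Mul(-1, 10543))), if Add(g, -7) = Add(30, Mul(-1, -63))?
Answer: Rational(-1914422, 69) ≈ -27745.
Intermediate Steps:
g = 100 (g = Add(7, Add(30, Mul(-1, -63))) = Add(7, Add(30, 63)) = Add(7, 93) = 100)
Function('Z')(S, v) = Add(Rational(-7, 4), Mul(Rational(1, 4), S), Mul(Rational(1, 4), v), Mul(Rational(1, 4), Pow(Add(-69, S, v), -1))) (Function('Z')(S, v) = Add(Rational(-7, 4), Mul(Rational(1, 4), Add(Add(S, v), Pow(Add(Add(S, v), -69), -1)))) = Add(Rational(-7, 4), Mul(Rational(1, 4), Add(Add(S, v), Pow(Add(-69, S, v), -1)))) = Add(Rational(-7, 4), Mul(Rational(1, 4), Add(S, v, Pow(Add(-69, S, v), -1)))) = Add(Rational(-7, 4), Add(Mul(Rational(1, 4), S), Mul(Rational(1, 4), v), Mul(Rational(1, 4), Pow(Add(-69, S, v), -1)))) = Add(Rational(-7, 4), Mul(Rational(1, 4), S), Mul(Rational(1, 4), v), Mul(Rational(1, 4), Pow(Add(-69, S, v), -1))))
Add(-17235, Add(Function('Z')(38, g), Mul(-1, 10543))) = Add(-17235, Add(Mul(Rational(1, 4), Pow(Add(-69, 38, 100), -1), Add(484, Pow(38, 2), Pow(100, 2), Mul(-76, 38), Mul(-76, 100), Mul(2, 38, 100))), Mul(-1, 10543))) = Add(-17235, Add(Mul(Rational(1, 4), Pow(69, -1), Add(484, 1444, 10000, -2888, -7600, 7600)), -10543)) = Add(-17235, Add(Mul(Rational(1, 4), Rational(1, 69), 9040), -10543)) = Add(-17235, Add(Rational(2260, 69), -10543)) = Add(-17235, Rational(-725207, 69)) = Rational(-1914422, 69)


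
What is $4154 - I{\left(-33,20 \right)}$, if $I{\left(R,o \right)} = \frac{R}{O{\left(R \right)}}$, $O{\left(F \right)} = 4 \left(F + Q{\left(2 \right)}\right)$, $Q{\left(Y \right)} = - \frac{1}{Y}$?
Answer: $\frac{556603}{134} \approx 4153.8$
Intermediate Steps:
$O{\left(F \right)} = -2 + 4 F$ ($O{\left(F \right)} = 4 \left(F - \frac{1}{2}\right) = 4 \left(- \frac{1}{2} + F\right) = -2 + 4 F$)
$I{\left(R,o \right)} = \frac{R}{-2 + 4 R}$
$4154 - I{\left(-33,20 \right)} = 4154 - \frac{1}{2} \left(-33\right) \frac{1}{-1 + 2 \left(-33\right)} = 4154 - \frac{1}{2} \left(-33\right) \frac{1}{-1 - 66} = 4154 - \frac{1}{2} \left(-33\right) \frac{1}{-67} = 4154 - \frac{1}{2} \left(-33\right) \left(- \frac{1}{67}\right) = 4154 - \frac{33}{134} = \frac{556603}{134}$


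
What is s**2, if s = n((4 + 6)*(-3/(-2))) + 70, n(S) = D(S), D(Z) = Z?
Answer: 7225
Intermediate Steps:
n(S) = S
s = 85 (s = (4 + 6)*(-3/(-2)) + 70 = 10*(-3*(-1/2)) + 70 = 10*(3/2) + 70 = 15 + 70 = 85)
s**2 = 85**2 = 7225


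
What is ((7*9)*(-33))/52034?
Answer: -2079/52034 ≈ -0.039955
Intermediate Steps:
((7*9)*(-33))/52034 = (63*(-33))*(1/52034) = -2079*1/52034 = -2079/52034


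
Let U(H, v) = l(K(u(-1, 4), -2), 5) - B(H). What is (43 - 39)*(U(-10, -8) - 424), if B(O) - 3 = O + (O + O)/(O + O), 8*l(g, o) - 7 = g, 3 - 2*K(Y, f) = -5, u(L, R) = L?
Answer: -3333/2 ≈ -1666.5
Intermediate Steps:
K(Y, f) = 4 (K(Y, f) = 3/2 - ½*(-5) = 3/2 + 5/2 = 4)
l(g, o) = 7/8 + g/8
B(O) = 4 + O (B(O) = 3 + (O + (O + O)/(O + O)) = 3 + (O + (2*O)/((2*O))) = 3 + (O + (2*O)*(1/(2*O))) = 3 + (O + 1) = 3 + (1 + O) = 4 + O)
U(H, v) = -21/8 - H (U(H, v) = (7/8 + (⅛)*4) - (4 + H) = (7/8 + ½) + (-4 - H) = 11/8 + (-4 - H) = -21/8 - H)
(43 - 39)*(U(-10, -8) - 424) = (43 - 39)*((-21/8 - 1*(-10)) - 424) = 4*((-21/8 + 10) - 424) = 4*(59/8 - 424) = 4*(-3333/8) = -3333/2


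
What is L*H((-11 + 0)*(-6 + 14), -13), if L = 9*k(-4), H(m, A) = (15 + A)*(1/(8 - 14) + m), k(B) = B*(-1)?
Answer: -6348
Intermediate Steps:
k(B) = -B
H(m, A) = (15 + A)*(-1/6 + m) (H(m, A) = (15 + A)*(1/(-6) + m) = (15 + A)*(-1/6 + m))
L = 36 (L = 9*(-1*(-4)) = 9*4 = 36)
L*H((-11 + 0)*(-6 + 14), -13) = 36*(-5/2 + 15*((-11 + 0)*(-6 + 14)) - 1/6*(-13) - 13*(-11 + 0)*(-6 + 14)) = 36*(-5/2 + 15*(-11*8) + 13/6 - (-143)*8) = 36*(-5/2 + 15*(-88) + 13/6 - 13*(-88)) = 36*(-5/2 - 1320 + 13/6 + 1144) = 36*(-529/3) = -6348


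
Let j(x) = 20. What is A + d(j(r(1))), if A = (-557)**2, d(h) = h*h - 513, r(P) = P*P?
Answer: 310136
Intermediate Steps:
r(P) = P**2
d(h) = -513 + h**2 (d(h) = h**2 - 513 = -513 + h**2)
A = 310249
A + d(j(r(1))) = 310249 + (-513 + 20**2) = 310249 + (-513 + 400) = 310249 - 113 = 310136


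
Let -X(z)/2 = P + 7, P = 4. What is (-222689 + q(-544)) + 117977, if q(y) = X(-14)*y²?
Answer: -6615304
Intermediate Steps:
X(z) = -22 (X(z) = -2*(4 + 7) = -2*11 = -22)
q(y) = -22*y²
(-222689 + q(-544)) + 117977 = (-222689 - 22*(-544)²) + 117977 = (-222689 - 22*295936) + 117977 = (-222689 - 6510592) + 117977 = -6733281 + 117977 = -6615304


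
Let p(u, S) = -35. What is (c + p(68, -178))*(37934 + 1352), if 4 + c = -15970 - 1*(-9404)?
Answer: -259484030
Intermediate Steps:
c = -6570 (c = -4 + (-15970 - 1*(-9404)) = -4 + (-15970 + 9404) = -4 - 6566 = -6570)
(c + p(68, -178))*(37934 + 1352) = (-6570 - 35)*(37934 + 1352) = -6605*39286 = -259484030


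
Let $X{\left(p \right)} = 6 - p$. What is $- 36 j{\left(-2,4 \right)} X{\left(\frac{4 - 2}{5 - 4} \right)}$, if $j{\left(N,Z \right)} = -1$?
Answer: $144$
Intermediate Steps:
$- 36 j{\left(-2,4 \right)} X{\left(\frac{4 - 2}{5 - 4} \right)} = \left(-36\right) \left(-1\right) \left(6 - \frac{4 - 2}{5 - 4}\right) = 36 \left(6 - \frac{2}{1}\right) = 36 \left(6 - 2 \cdot 1\right) = 36 \left(6 - 2\right) = 36 \cdot 4 = 144$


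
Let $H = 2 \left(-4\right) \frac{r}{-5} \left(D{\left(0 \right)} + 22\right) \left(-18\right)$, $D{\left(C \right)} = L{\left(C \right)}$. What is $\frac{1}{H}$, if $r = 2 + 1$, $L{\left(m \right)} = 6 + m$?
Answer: $- \frac{5}{12096} \approx -0.00041336$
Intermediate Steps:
$r = 3$
$D{\left(C \right)} = 6 + C$
$H = - \frac{12096}{5}$ ($H = 2 \left(-4\right) \frac{3}{-5} \left(\left(6 + 0\right) + 22\right) \left(-18\right) = - 8 \cdot 3 \left(- \frac{1}{5}\right) \left(6 + 22\right) \left(-18\right) = \left(-8\right) \left(- \frac{3}{5}\right) 28 \left(-18\right) = \frac{24}{5} \cdot 28 \left(-18\right) = \frac{672}{5} \left(-18\right) = - \frac{12096}{5} \approx -2419.2$)
$\frac{1}{H} = \frac{1}{- \frac{12096}{5}} = - \frac{5}{12096}$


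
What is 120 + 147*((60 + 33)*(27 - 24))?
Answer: 41133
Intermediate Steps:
120 + 147*((60 + 33)*(27 - 24)) = 120 + 147*(93*3) = 120 + 147*279 = 120 + 41013 = 41133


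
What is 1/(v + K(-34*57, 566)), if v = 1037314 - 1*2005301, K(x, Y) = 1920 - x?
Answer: -1/964129 ≈ -1.0372e-6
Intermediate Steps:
v = -967987 (v = 1037314 - 2005301 = -967987)
1/(v + K(-34*57, 566)) = 1/(-967987 + (1920 - (-34)*57)) = 1/(-967987 + (1920 - 1*(-1938))) = 1/(-967987 + (1920 + 1938)) = 1/(-967987 + 3858) = 1/(-964129) = -1/964129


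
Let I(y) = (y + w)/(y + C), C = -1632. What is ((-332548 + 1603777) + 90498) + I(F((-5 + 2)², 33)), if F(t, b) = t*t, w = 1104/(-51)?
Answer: 35904654800/26367 ≈ 1.3617e+6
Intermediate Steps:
w = -368/17 (w = 1104*(-1/51) = -368/17 ≈ -21.647)
F(t, b) = t²
I(y) = (-368/17 + y)/(-1632 + y) (I(y) = (y - 368/17)/(y - 1632) = (-368/17 + y)/(-1632 + y))
((-332548 + 1603777) + 90498) + I(F((-5 + 2)², 33)) = ((-332548 + 1603777) + 90498) + (-368/17 + ((-5 + 2)²)²)/(-1632 + ((-5 + 2)²)²) = (1271229 + 90498) + (-368/17 + ((-3)²)²)/(-1632 + ((-3)²)²) = 1361727 + (-368/17 + 9²)/(-1632 + 9²) = 1361727 + (-368/17 + 81)/(-1632 + 81) = 1361727 + (1009/17)/(-1551) = 1361727 - 1/1551*1009/17 = 1361727 - 1009/26367 = 35904654800/26367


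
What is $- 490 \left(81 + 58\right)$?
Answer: $-68110$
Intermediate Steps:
$- 490 \left(81 + 58\right) = \left(-490\right) 139 = -68110$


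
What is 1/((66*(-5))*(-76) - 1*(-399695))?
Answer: 1/424775 ≈ 2.3542e-6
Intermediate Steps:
1/((66*(-5))*(-76) - 1*(-399695)) = 1/(-330*(-76) + 399695) = 1/(25080 + 399695) = 1/424775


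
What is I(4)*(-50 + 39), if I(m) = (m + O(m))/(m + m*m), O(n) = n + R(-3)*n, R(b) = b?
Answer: 11/5 ≈ 2.2000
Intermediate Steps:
O(n) = -2*n (O(n) = n - 3*n = -2*n)
I(m) = -m/(m + m**2) (I(m) = (m - 2*m)/(m + m*m) = (-m)/(m + m**2) = -m/(m + m**2))
I(4)*(-50 + 39) = (-1/(1 + 4))*(-50 + 39) = -1/5*(-11) = 11/5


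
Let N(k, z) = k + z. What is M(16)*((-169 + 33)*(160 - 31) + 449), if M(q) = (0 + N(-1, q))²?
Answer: -3846375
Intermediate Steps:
M(q) = (-1 + q)² (M(q) = (0 + (-1 + q))² = (-1 + q)²)
M(16)*((-169 + 33)*(160 - 31) + 449) = (-1 + 16)²*((-169 + 33)*(160 - 31) + 449) = 15²*(-136*129 + 449) = 225*(-17544 + 449) = 225*(-17095) = -3846375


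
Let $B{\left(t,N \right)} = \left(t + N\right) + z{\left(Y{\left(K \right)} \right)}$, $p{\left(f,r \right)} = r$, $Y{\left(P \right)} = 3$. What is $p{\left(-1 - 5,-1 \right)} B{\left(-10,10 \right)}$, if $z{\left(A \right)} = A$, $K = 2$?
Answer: $-3$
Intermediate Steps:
$B{\left(t,N \right)} = 3 + N + t$ ($B{\left(t,N \right)} = \left(t + N\right) + 3 = \left(N + t\right) + 3 = 3 + N + t$)
$p{\left(-1 - 5,-1 \right)} B{\left(-10,10 \right)} = - (3 + 10 - 10) = \left(-1\right) 3 = -3$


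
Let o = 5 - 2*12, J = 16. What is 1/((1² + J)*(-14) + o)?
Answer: -1/257 ≈ -0.0038911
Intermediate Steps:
o = -19 (o = 5 - 24 = -19)
1/((1² + J)*(-14) + o) = 1/((1² + 16)*(-14) - 19) = 1/((1 + 16)*(-14) - 19) = 1/(17*(-14) - 19) = 1/(-238 - 19) = 1/(-257) = -1/257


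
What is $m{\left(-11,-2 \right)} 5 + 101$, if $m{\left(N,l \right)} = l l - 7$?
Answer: $86$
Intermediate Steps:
$m{\left(N,l \right)} = -7 + l^{2}$ ($m{\left(N,l \right)} = l^{2} - 7 = -7 + l^{2}$)
$m{\left(-11,-2 \right)} 5 + 101 = \left(-7 + \left(-2\right)^{2}\right) 5 + 101 = \left(-7 + 4\right) 5 + 101 = \left(-3\right) 5 + 101 = -15 + 101 = 86$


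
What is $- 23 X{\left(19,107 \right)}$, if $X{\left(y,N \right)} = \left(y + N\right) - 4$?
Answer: $-2806$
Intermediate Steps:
$X{\left(y,N \right)} = -4 + N + y$ ($X{\left(y,N \right)} = \left(N + y\right) - 4 = -4 + N + y$)
$- 23 X{\left(19,107 \right)} = - 23 \left(-4 + 107 + 19\right) = \left(-23\right) 122 = -2806$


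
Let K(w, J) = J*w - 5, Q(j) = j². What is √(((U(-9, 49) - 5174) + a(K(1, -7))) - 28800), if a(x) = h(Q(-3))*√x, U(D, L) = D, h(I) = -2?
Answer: √(-33983 - 4*I*√3) ≈ 0.019 - 184.34*I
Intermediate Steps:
K(w, J) = -5 + J*w
a(x) = -2*√x
√(((U(-9, 49) - 5174) + a(K(1, -7))) - 28800) = √(((-9 - 5174) - 2*√(-5 - 7*1)) - 28800) = √((-5183 - 2*√(-5 - 7)) - 28800) = √((-5183 - 4*I*√3) - 28800) = √(-33983 - 4*I*√3)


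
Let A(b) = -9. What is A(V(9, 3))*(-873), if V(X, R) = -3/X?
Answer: 7857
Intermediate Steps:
A(V(9, 3))*(-873) = -9*(-873) = 7857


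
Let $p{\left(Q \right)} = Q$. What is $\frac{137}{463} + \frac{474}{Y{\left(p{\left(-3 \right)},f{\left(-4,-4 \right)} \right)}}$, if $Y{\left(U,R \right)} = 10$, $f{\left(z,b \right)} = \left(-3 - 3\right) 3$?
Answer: $\frac{110416}{2315} \approx 47.696$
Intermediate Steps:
$f{\left(z,b \right)} = -18$ ($f{\left(z,b \right)} = \left(-6\right) 3 = -18$)
$\frac{137}{463} + \frac{474}{Y{\left(p{\left(-3 \right)},f{\left(-4,-4 \right)} \right)}} = \frac{137}{463} + \frac{474}{10} = 137 \cdot \frac{1}{463} + 474 \cdot \frac{1}{10} = \frac{137}{463} + \frac{237}{5} = \frac{110416}{2315}$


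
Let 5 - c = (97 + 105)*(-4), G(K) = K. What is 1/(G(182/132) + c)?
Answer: 66/53749 ≈ 0.0012279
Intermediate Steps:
c = 813 (c = 5 - (97 + 105)*(-4) = 5 - 202*(-4) = 5 - 1*(-808) = 5 + 808 = 813)
1/(G(182/132) + c) = 1/(182/132 + 813) = 1/(182*(1/132) + 813) = 1/(91/66 + 813) = 1/(53749/66) = 66/53749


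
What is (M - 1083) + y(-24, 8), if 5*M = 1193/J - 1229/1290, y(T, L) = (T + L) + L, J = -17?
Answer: -121188013/109650 ≈ -1105.2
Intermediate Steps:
y(T, L) = T + 2*L (y(T, L) = (L + T) + L = T + 2*L)
M = -1559863/109650 (M = (1193/(-17) - 1229/1290)/5 = (1193*(-1/17) - 1229*1/1290)/5 = (-1193/17 - 1229/1290)/5 = (1/5)*(-1559863/21930) = -1559863/109650 ≈ -14.226)
(M - 1083) + y(-24, 8) = (-1559863/109650 - 1083) + (-24 + 2*8) = -120310813/109650 + (-24 + 16) = -120310813/109650 - 8 = -121188013/109650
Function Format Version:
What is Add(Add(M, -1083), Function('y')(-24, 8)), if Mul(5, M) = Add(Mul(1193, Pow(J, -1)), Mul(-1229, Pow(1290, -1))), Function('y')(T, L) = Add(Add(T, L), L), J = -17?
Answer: Rational(-121188013, 109650) ≈ -1105.2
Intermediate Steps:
Function('y')(T, L) = Add(T, Mul(2, L)) (Function('y')(T, L) = Add(Add(L, T), L) = Add(T, Mul(2, L)))
M = Rational(-1559863, 109650) (M = Mul(Rational(1, 5), Add(Mul(1193, Pow(-17, -1)), Mul(-1229, Pow(1290, -1)))) = Mul(Rational(1, 5), Add(Mul(1193, Rational(-1, 17)), Mul(-1229, Rational(1, 1290)))) = Mul(Rational(1, 5), Add(Rational(-1193, 17), Rational(-1229, 1290))) = Mul(Rational(1, 5), Rational(-1559863, 21930)) = Rational(-1559863, 109650) ≈ -14.226)
Add(Add(M, -1083), Function('y')(-24, 8)) = Add(Add(Rational(-1559863, 109650), -1083), Add(-24, Mul(2, 8))) = Add(Rational(-120310813, 109650), Add(-24, 16)) = Add(Rational(-120310813, 109650), -8) = Rational(-121188013, 109650)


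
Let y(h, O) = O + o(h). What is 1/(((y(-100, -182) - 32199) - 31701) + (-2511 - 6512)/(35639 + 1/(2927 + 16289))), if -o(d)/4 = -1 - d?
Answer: -684839025/44157224039918 ≈ -1.5509e-5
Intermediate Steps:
o(d) = 4 + 4*d (o(d) = -4*(-1 - d) = 4 + 4*d)
y(h, O) = 4 + O + 4*h (y(h, O) = O + (4 + 4*h) = 4 + O + 4*h)
1/(((y(-100, -182) - 32199) - 31701) + (-2511 - 6512)/(35639 + 1/(2927 + 16289))) = 1/((((4 - 182 + 4*(-100)) - 32199) - 31701) + (-2511 - 6512)/(35639 + 1/(2927 + 16289))) = 1/((((4 - 182 - 400) - 32199) - 31701) - 9023/(35639 + 1/19216)) = 1/(((-578 - 32199) - 31701) - 9023/(35639 + 1/19216)) = 1/((-32777 - 31701) - 9023/684839025/19216) = 1/(-64478 - 9023*19216/684839025) = 1/(-64478 - 173385968/684839025) = 1/(-44157224039918/684839025) = -684839025/44157224039918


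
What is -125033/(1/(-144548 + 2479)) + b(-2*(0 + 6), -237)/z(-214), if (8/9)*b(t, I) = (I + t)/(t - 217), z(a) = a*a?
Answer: 1490311288934959585/83898272 ≈ 1.7763e+10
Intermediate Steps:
z(a) = a²
b(t, I) = 9*(I + t)/(8*(-217 + t)) (b(t, I) = 9*((I + t)/(t - 217))/8 = 9*((I + t)/(-217 + t))/8 = 9*(I + t)/(8*(-217 + t)))
-125033/(1/(-144548 + 2479)) + b(-2*(0 + 6), -237)/z(-214) = -125033/(1/(-144548 + 2479)) + (9*(-237 - 2*(0 + 6))/(8*(-217 - 2*(0 + 6))))/((-214)²) = -125033/(1/(-142069)) + (9*(-237 - 2*6)/(8*(-217 - 2*6)))/45796 = -125033/(-1/142069) + (9*(-237 - 12)/(8*(-217 - 12)))*(1/45796) = -125033*(-142069) + ((9/8)*(-249)/(-229))*(1/45796) = 17763313277 + ((9/8)*(-1/229)*(-249))*(1/45796) = 17763313277 + (2241/1832)*(1/45796) = 17763313277 + 2241/83898272 = 1490311288934959585/83898272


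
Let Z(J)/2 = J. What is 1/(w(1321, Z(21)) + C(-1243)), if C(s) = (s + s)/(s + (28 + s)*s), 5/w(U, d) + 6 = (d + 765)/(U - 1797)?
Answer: -2223441/1448323 ≈ -1.5352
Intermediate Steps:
Z(J) = 2*J
w(U, d) = 5/(-6 + (765 + d)/(-1797 + U)) (w(U, d) = 5/(-6 + (d + 765)/(U - 1797)) = 5/(-6 + (765 + d)/(-1797 + U)))
C(s) = 2*s/(s + s*(28 + s)) (C(s) = (2*s)/(s + s*(28 + s)) = 2*s/(s + s*(28 + s)))
1/(w(1321, Z(21)) + C(-1243)) = 1/(5*(-1797 + 1321)/(11547 + 2*21 - 6*1321) + 2/(29 - 1243)) = 1/(5*(-476)/(11547 + 42 - 7926) + 2/(-1214)) = 1/(5*(-476)/3663 + 2*(-1/1214)) = 1/(5*(1/3663)*(-476) - 1/607) = 1/(-2380/3663 - 1/607) = 1/(-1448323/2223441) = -2223441/1448323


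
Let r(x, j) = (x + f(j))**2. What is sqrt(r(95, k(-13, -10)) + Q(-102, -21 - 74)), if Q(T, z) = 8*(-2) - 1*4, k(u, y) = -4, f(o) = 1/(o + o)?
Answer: sqrt(574801)/8 ≈ 94.770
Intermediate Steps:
f(o) = 1/(2*o)
r(x, j) = (x + 1/(2*j))**2
Q(T, z) = -20 (Q(T, z) = -16 - 4 = -20)
sqrt(r(95, k(-13, -10)) + Q(-102, -21 - 74)) = sqrt((95 + (1/2)/(-4))**2 - 20) = sqrt((95 + (1/2)*(-1/4))**2 - 20) = sqrt((95 - 1/8)**2 - 20) = sqrt((759/8)**2 - 20) = sqrt(576081/64 - 20) = sqrt(574801/64) = sqrt(574801)/8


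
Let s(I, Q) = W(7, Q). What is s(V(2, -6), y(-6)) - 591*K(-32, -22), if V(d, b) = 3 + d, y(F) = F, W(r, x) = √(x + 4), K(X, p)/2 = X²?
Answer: -1210368 + I*√2 ≈ -1.2104e+6 + 1.4142*I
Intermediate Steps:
K(X, p) = 2*X²
W(r, x) = √(4 + x)
s(I, Q) = √(4 + Q)
s(V(2, -6), y(-6)) - 591*K(-32, -22) = √(4 - 6) - 1182*(-32)² = √(-2) - 1182*1024 = I*√2 - 591*2048 = I*√2 - 1210368 = -1210368 + I*√2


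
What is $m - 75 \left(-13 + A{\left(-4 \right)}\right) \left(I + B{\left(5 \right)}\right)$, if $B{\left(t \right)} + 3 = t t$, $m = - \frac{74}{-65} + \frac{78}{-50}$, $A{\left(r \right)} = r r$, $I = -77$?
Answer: $\frac{4021738}{325} \approx 12375.0$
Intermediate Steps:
$A{\left(r \right)} = r^{2}$
$m = - \frac{137}{325}$ ($m = \left(-74\right) \left(- \frac{1}{65}\right) + 78 \left(- \frac{1}{50}\right) = \frac{74}{65} - \frac{39}{25} = - \frac{137}{325} \approx -0.42154$)
$B{\left(t \right)} = -3 + t^{2}$ ($B{\left(t \right)} = -3 + t t = -3 + t^{2}$)
$m - 75 \left(-13 + A{\left(-4 \right)}\right) \left(I + B{\left(5 \right)}\right) = - \frac{137}{325} - 75 \left(-13 + \left(-4\right)^{2}\right) \left(-77 - \left(3 - 5^{2}\right)\right) = - \frac{137}{325} - 75 \left(-13 + 16\right) \left(-77 + \left(-3 + 25\right)\right) = - \frac{137}{325} - 75 \cdot 3 \left(-77 + 22\right) = - \frac{137}{325} - 75 \cdot 3 \left(-55\right) = - \frac{137}{325} - -12375 = - \frac{137}{325} + 12375 = \frac{4021738}{325}$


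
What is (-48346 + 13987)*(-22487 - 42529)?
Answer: 2233884744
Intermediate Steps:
(-48346 + 13987)*(-22487 - 42529) = -34359*(-65016) = 2233884744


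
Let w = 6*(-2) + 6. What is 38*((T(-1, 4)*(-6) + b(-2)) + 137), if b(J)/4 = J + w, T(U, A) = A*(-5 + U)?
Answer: 9462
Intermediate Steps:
w = -6 (w = -12 + 6 = -6)
b(J) = -24 + 4*J (b(J) = 4*(J - 6) = 4*(-6 + J) = -24 + 4*J)
38*((T(-1, 4)*(-6) + b(-2)) + 137) = 38*(((4*(-5 - 1))*(-6) + (-24 + 4*(-2))) + 137) = 38*(((4*(-6))*(-6) + (-24 - 8)) + 137) = 38*((-24*(-6) - 32) + 137) = 38*((144 - 32) + 137) = 38*(112 + 137) = 38*249 = 9462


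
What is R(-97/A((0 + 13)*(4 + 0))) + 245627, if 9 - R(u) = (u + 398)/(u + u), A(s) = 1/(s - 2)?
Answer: 595666187/2425 ≈ 2.4564e+5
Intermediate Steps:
A(s) = 1/(-2 + s)
R(u) = 9 - (398 + u)/(2*u) (R(u) = 9 - (u + 398)/(u + u) = 9 - (398 + u)/(2*u))
R(-97/A((0 + 13)*(4 + 0))) + 245627 = (17/2 - 199*(-1/(97*(-2 + (0 + 13)*(4 + 0))))) + 245627 = (17/2 - 199*(-1/(97*(-2 + 13*4)))) + 245627 = (17/2 - 199*(-1/(97*(-2 + 52)))) + 245627 = (17/2 - 199/((-97/(1/50)))) + 245627 = (17/2 - 199/((-97/1/50))) + 245627 = (17/2 - 199/((-97*50))) + 245627 = (17/2 - 199/(-4850)) + 245627 = (17/2 - 199*(-1/4850)) + 245627 = (17/2 + 199/4850) + 245627 = 20712/2425 + 245627 = 595666187/2425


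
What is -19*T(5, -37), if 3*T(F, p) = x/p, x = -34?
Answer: -646/111 ≈ -5.8198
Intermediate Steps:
T(F, p) = -34/(3*p) (T(F, p) = (-34/p)/3 = -34/(3*p))
-19*T(5, -37) = -(-646)/(3*(-37)) = -(-646)*(-1)/(3*37) = -19*34/111 = -646/111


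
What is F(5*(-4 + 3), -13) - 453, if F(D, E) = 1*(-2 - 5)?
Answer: -460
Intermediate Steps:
F(D, E) = -7 (F(D, E) = 1*(-7) = -7)
F(5*(-4 + 3), -13) - 453 = -7 - 453 = -460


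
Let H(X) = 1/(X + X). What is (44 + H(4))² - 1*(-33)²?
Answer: 54913/64 ≈ 858.02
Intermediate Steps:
H(X) = 1/(2*X)
(44 + H(4))² - 1*(-33)² = (44 + (½)/4)² - 1*(-33)² = (44 + (½)*(¼))² - 1*1089 = (44 + ⅛)² - 1089 = (353/8)² - 1089 = 124609/64 - 1089 = 54913/64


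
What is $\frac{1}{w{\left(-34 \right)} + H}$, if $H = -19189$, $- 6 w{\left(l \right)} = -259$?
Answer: $- \frac{6}{114875} \approx -5.2231 \cdot 10^{-5}$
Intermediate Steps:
$w{\left(l \right)} = \frac{259}{6}$ ($w{\left(l \right)} = \left(- \frac{1}{6}\right) \left(-259\right) = \frac{259}{6}$)
$\frac{1}{w{\left(-34 \right)} + H} = \frac{1}{\frac{259}{6} - 19189} = \frac{1}{- \frac{114875}{6}} = - \frac{6}{114875}$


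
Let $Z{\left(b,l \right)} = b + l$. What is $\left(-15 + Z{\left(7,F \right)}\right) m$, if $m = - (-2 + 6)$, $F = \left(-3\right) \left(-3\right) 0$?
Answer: $32$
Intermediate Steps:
$F = 0$ ($F = 9 \cdot 0 = 0$)
$m = -4$ ($m = \left(-1\right) 4 = -4$)
$\left(-15 + Z{\left(7,F \right)}\right) m = \left(-15 + \left(7 + 0\right)\right) \left(-4\right) = \left(-15 + 7\right) \left(-4\right) = \left(-8\right) \left(-4\right) = 32$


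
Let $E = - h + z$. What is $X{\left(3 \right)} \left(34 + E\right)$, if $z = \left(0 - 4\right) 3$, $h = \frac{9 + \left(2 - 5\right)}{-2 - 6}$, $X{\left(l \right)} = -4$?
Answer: $-91$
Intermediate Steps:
$h = - \frac{3}{4}$ ($h = \frac{9 - 3}{-8} = 6 \left(- \frac{1}{8}\right) = - \frac{3}{4} \approx -0.75$)
$z = -12$ ($z = \left(-4\right) 3 = -12$)
$E = - \frac{45}{4}$ ($E = \left(-1\right) \left(- \frac{3}{4}\right) - 12 = \frac{3}{4} - 12 = - \frac{45}{4} \approx -11.25$)
$X{\left(3 \right)} \left(34 + E\right) = - 4 \left(34 - \frac{45}{4}\right) = \left(-4\right) \frac{91}{4} = -91$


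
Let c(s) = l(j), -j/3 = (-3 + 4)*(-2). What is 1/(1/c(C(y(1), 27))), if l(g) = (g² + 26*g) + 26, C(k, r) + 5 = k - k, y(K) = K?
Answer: 218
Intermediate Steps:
C(k, r) = -5 (C(k, r) = -5 + (k - k) = -5 + 0 = -5)
j = 6 (j = -3*(-3 + 4)*(-2) = -3*(-2) = 6)
l(g) = 26 + g² + 26*g
c(s) = 218 (c(s) = 26 + 6² + 26*6 = 26 + 36 + 156 = 218)
1/(1/c(C(y(1), 27))) = 1/(1/218) = 218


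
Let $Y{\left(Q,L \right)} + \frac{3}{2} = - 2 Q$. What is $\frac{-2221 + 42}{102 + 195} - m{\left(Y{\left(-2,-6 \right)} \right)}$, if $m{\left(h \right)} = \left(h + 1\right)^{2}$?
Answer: $- \frac{23269}{1188} \approx -19.587$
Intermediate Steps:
$Y{\left(Q,L \right)} = - \frac{3}{2} - 2 Q$
$m{\left(h \right)} = \left(1 + h\right)^{2}$
$\frac{-2221 + 42}{102 + 195} - m{\left(Y{\left(-2,-6 \right)} \right)} = \frac{-2221 + 42}{102 + 195} - \left(1 - - \frac{5}{2}\right)^{2} = - \frac{2179}{297} - \left(1 + \left(- \frac{3}{2} + 4\right)\right)^{2} = \left(-2179\right) \frac{1}{297} - \left(1 + \frac{5}{2}\right)^{2} = - \frac{2179}{297} - \left(\frac{7}{2}\right)^{2} = - \frac{2179}{297} - \frac{49}{4} = - \frac{23269}{1188}$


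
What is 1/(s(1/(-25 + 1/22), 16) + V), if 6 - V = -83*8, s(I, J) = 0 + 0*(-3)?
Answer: 1/670 ≈ 0.0014925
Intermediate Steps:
s(I, J) = 0 (s(I, J) = 0 + 0 = 0)
V = 670 (V = 6 - (-83)*8 = 6 - 1*(-664) = 6 + 664 = 670)
1/(s(1/(-25 + 1/22), 16) + V) = 1/(0 + 670) = 1/670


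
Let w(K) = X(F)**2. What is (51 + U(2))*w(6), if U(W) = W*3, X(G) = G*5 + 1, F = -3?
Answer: 11172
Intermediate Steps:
X(G) = 1 + 5*G (X(G) = 5*G + 1 = 1 + 5*G)
U(W) = 3*W
w(K) = 196 (w(K) = (1 + 5*(-3))**2 = (1 - 15)**2 = (-14)**2 = 196)
(51 + U(2))*w(6) = (51 + 3*2)*196 = (51 + 6)*196 = 57*196 = 11172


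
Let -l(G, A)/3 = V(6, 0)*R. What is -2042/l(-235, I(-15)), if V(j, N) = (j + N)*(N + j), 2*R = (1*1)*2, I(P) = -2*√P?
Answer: 1021/54 ≈ 18.907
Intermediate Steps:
R = 1 (R = ((1*1)*2)/2 = (1*2)/2 = (½)*2 = 1)
V(j, N) = (N + j)² (V(j, N) = (N + j)*(N + j) = (N + j)²)
l(G, A) = -108 (l(G, A) = -3*(0 + 6)² = -3*6² = -108)
-2042/l(-235, I(-15)) = -2042/(-108) = -2042*(-1/108) = 1021/54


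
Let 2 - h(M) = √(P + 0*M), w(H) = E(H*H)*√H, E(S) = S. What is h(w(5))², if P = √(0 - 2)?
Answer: (2 - 2^(¼)*√I)² ≈ 0.63641 - 1.9494*I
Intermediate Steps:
P = I*√2 (P = √(-2) = I*√2 ≈ 1.4142*I)
w(H) = H^(5/2) (w(H) = (H*H)*√H = H²*√H = H^(5/2))
h(M) = 2 - 2^(¼)*√I (h(M) = 2 - √(I*√2 + 0*M) = 2 - √(I*√2 + 0) = 2 - √(I*√2) = 2 - 2^(¼)*√I)
h(w(5))² = (2 - 2^(¼)*√I)²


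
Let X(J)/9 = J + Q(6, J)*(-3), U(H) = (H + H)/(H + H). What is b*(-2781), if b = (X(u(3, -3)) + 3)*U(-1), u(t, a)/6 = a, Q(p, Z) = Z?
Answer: -909387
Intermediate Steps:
u(t, a) = 6*a
U(H) = 1 (U(H) = (2*H)/((2*H)) = (2*H)*(1/(2*H)) = 1)
X(J) = -18*J (X(J) = 9*(J + J*(-3)) = 9*(J - 3*J) = 9*(-2*J) = -18*J)
b = 327 (b = (-108*(-3) + 3)*1 = (-18*(-18) + 3)*1 = (324 + 3)*1 = 327*1 = 327)
b*(-2781) = 327*(-2781) = -909387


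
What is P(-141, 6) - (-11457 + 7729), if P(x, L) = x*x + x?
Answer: 23468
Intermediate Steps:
P(x, L) = x + x**2 (P(x, L) = x**2 + x = x + x**2)
P(-141, 6) - (-11457 + 7729) = -141*(1 - 141) - (-11457 + 7729) = -141*(-140) - 1*(-3728) = 19740 + 3728 = 23468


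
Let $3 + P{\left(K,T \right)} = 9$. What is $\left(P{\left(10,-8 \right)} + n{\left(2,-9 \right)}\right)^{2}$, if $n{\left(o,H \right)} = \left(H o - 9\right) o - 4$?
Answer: $2704$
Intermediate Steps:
$n{\left(o,H \right)} = -4 + o \left(-9 + H o\right)$ ($n{\left(o,H \right)} = \left(-9 + H o\right) o - 4 = o \left(-9 + H o\right) - 4 = -4 + o \left(-9 + H o\right)$)
$P{\left(K,T \right)} = 6$ ($P{\left(K,T \right)} = -3 + 9 = 6$)
$\left(P{\left(10,-8 \right)} + n{\left(2,-9 \right)}\right)^{2} = \left(6 - \left(22 + 36\right)\right)^{2} = \left(6 - 58\right)^{2} = \left(-52\right)^{2} = 2704$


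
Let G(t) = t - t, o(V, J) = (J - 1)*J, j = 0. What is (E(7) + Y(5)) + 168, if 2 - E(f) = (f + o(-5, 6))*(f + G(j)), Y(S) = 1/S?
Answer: -444/5 ≈ -88.800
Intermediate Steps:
Y(S) = 1/S
o(V, J) = J*(-1 + J) (o(V, J) = (-1 + J)*J = J*(-1 + J))
G(t) = 0
E(f) = 2 - f*(30 + f) (E(f) = 2 - (f + 6*(-1 + 6))*(f + 0) = 2 - (f + 6*5)*f = 2 - (f + 30)*f = 2 - (30 + f)*f = 2 - f*(30 + f))
(E(7) + Y(5)) + 168 = ((2 - 1*7² - 30*7) + 1/5) + 168 = ((2 - 1*49 - 210) + ⅕) + 168 = ((2 - 49 - 210) + ⅕) + 168 = (-257 + ⅕) + 168 = -1284/5 + 168 = -444/5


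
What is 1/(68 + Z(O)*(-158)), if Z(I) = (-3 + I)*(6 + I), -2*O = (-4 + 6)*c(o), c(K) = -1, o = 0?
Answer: 1/2280 ≈ 0.00043860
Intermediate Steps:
O = 1 (O = -(-4 + 6)*(-1)/2 = -(-1) = -1/2*(-2) = 1)
1/(68 + Z(O)*(-158)) = 1/(68 + (-18 + 1**2 + 3*1)*(-158)) = 1/(68 + (-18 + 1 + 3)*(-158)) = 1/(68 - 14*(-158)) = 1/(68 + 2212) = 1/2280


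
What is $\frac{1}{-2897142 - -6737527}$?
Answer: $\frac{1}{3840385} \approx 2.6039 \cdot 10^{-7}$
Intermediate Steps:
$\frac{1}{-2897142 - -6737527} = \frac{1}{-2897142 + 6737527} = \frac{1}{3840385}$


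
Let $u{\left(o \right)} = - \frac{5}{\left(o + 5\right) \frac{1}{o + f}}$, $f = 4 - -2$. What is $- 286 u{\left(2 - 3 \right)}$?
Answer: $\frac{3575}{2} \approx 1787.5$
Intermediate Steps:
$f = 6$ ($f = 4 + 2 = 6$)
$u{\left(o \right)} = - \frac{5 \left(6 + o\right)}{5 + o}$ ($u{\left(o \right)} = - \frac{5}{\left(o + 5\right) \frac{1}{o + 6}} = - \frac{5}{\left(5 + o\right) \frac{1}{6 + o}} = - \frac{5}{\frac{1}{6 + o} \left(5 + o\right)} = - 5 \frac{6 + o}{5 + o} = - \frac{5 \left(6 + o\right)}{5 + o}$)
$- 286 u{\left(2 - 3 \right)} = - 286 \frac{5 \left(-6 - \left(2 - 3\right)\right)}{5 + \left(2 - 3\right)} = - 286 \frac{5 \left(-6 - -1\right)}{5 - 1} = - 286 \frac{5 \left(-6 + 1\right)}{4} = - 286 \cdot 5 \cdot \frac{1}{4} \left(-5\right) = \left(-286\right) \left(- \frac{25}{4}\right) = \frac{3575}{2}$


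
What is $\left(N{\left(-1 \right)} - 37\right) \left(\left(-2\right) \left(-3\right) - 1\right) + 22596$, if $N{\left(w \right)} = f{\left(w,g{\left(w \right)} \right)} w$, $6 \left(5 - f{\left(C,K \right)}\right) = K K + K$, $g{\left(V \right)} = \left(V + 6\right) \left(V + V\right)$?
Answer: $22461$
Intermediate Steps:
$g{\left(V \right)} = 2 V \left(6 + V\right)$ ($g{\left(V \right)} = \left(6 + V\right) 2 V = 2 V \left(6 + V\right)$)
$f{\left(C,K \right)} = 5 - \frac{K}{6} - \frac{K^{2}}{6}$ ($f{\left(C,K \right)} = 5 - \frac{K K + K}{6} = 5 - \frac{K^{2} + K}{6} = 5 - \frac{K + K^{2}}{6} = 5 - \left(\frac{K}{6} + \frac{K^{2}}{6}\right) = 5 - \frac{K}{6} - \frac{K^{2}}{6}$)
$N{\left(w \right)} = w \left(5 - \frac{2 w^{2} \left(6 + w\right)^{2}}{3} - \frac{w \left(6 + w\right)}{3}\right)$ ($N{\left(w \right)} = \left(5 - \frac{2 w \left(6 + w\right)}{6} - \frac{\left(2 w \left(6 + w\right)\right)^{2}}{6}\right) w = \left(5 - \frac{w \left(6 + w\right)}{3} - \frac{4 w^{2} \left(6 + w\right)^{2}}{6}\right) w = \left(5 - \frac{w \left(6 + w\right)}{3} - \frac{2 w^{2} \left(6 + w\right)^{2}}{3}\right) w = \left(5 - \frac{2 w^{2} \left(6 + w\right)^{2}}{3} - \frac{w \left(6 + w\right)}{3}\right) w = w \left(5 - \frac{2 w^{2} \left(6 + w\right)^{2}}{3} - \frac{w \left(6 + w\right)}{3}\right)$)
$\left(N{\left(-1 \right)} - 37\right) \left(\left(-2\right) \left(-3\right) - 1\right) + 22596 = \left(\left(- \frac{1}{3}\right) \left(-1\right) \left(-15 - \left(6 - 1\right) + 2 \left(-1\right)^{2} \left(6 - 1\right)^{2}\right) - 37\right) \left(\left(-2\right) \left(-3\right) - 1\right) + 22596 = \left(\left(- \frac{1}{3}\right) \left(-1\right) \left(-15 - 5 + 2 \cdot 1 \cdot 5^{2}\right) - 37\right) \left(6 - 1\right) + 22596 = \left(\left(- \frac{1}{3}\right) \left(-1\right) \left(-15 - 5 + 2 \cdot 1 \cdot 25\right) - 37\right) 5 + 22596 = \left(\left(- \frac{1}{3}\right) \left(-1\right) \left(-15 - 5 + 50\right) - 37\right) 5 + 22596 = \left(\left(- \frac{1}{3}\right) \left(-1\right) 30 - 37\right) 5 + 22596 = \left(10 - 37\right) 5 + 22596 = \left(-27\right) 5 + 22596 = -135 + 22596 = 22461$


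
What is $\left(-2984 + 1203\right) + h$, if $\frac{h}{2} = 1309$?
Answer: $837$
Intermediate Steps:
$h = 2618$ ($h = 2 \cdot 1309 = 2618$)
$\left(-2984 + 1203\right) + h = \left(-2984 + 1203\right) + 2618 = -1781 + 2618 = 837$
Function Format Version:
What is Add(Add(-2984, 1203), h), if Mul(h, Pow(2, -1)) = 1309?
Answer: 837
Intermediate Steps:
h = 2618 (h = Mul(2, 1309) = 2618)
Add(Add(-2984, 1203), h) = Add(Add(-2984, 1203), 2618) = Add(-1781, 2618) = 837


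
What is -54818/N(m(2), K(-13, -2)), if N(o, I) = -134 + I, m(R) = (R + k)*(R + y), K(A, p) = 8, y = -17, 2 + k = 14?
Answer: 27409/63 ≈ 435.06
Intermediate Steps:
k = 12 (k = -2 + 14 = 12)
m(R) = (-17 + R)*(12 + R) (m(R) = (R + 12)*(R - 17) = (12 + R)*(-17 + R) = (-17 + R)*(12 + R))
-54818/N(m(2), K(-13, -2)) = -54818/(-134 + 8) = -54818/(-126) = -54818*(-1/126) = 27409/63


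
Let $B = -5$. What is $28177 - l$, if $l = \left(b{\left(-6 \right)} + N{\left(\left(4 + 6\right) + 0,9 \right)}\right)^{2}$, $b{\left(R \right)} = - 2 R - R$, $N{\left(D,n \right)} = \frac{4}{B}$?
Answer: $\frac{697029}{25} \approx 27881.0$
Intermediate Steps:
$N{\left(D,n \right)} = - \frac{4}{5}$ ($N{\left(D,n \right)} = \frac{4}{-5} = 4 \left(- \frac{1}{5}\right) = - \frac{4}{5}$)
$b{\left(R \right)} = - 3 R$
$l = \frac{7396}{25}$ ($l = \left(\left(-3\right) \left(-6\right) - \frac{4}{5}\right)^{2} = \left(18 - \frac{4}{5}\right)^{2} = \left(\frac{86}{5}\right)^{2} = \frac{7396}{25} \approx 295.84$)
$28177 - l = 28177 - \frac{7396}{25} = \frac{697029}{25}$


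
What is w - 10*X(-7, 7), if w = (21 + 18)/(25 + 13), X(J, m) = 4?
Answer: -1481/38 ≈ -38.974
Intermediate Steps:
w = 39/38 ≈ 1.0263
w - 10*X(-7, 7) = 39/38 - 10*4 = 39/38 - 40 = -1481/38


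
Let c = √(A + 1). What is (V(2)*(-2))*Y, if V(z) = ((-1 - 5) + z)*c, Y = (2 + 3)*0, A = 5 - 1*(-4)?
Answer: 0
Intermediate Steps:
A = 9 (A = 5 + 4 = 9)
Y = 0 (Y = 5*0 = 0)
c = √10 (c = √(9 + 1) = √10 ≈ 3.1623)
V(z) = √10*(-6 + z) (V(z) = ((-1 - 5) + z)*√10 = (-6 + z)*√10 = √10*(-6 + z))
(V(2)*(-2))*Y = ((√10*(-6 + 2))*(-2))*0 = ((√10*(-4))*(-2))*0 = (-4*√10*(-2))*0 = (8*√10)*0 = 0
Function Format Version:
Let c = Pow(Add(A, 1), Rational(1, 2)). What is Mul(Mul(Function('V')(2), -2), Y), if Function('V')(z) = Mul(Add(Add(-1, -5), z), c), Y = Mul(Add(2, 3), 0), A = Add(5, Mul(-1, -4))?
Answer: 0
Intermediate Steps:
A = 9 (A = Add(5, 4) = 9)
Y = 0 (Y = Mul(5, 0) = 0)
c = Pow(10, Rational(1, 2)) (c = Pow(Add(9, 1), Rational(1, 2)) = Pow(10, Rational(1, 2)) ≈ 3.1623)
Function('V')(z) = Mul(Pow(10, Rational(1, 2)), Add(-6, z)) (Function('V')(z) = Mul(Add(Add(-1, -5), z), Pow(10, Rational(1, 2))) = Mul(Add(-6, z), Pow(10, Rational(1, 2))) = Mul(Pow(10, Rational(1, 2)), Add(-6, z)))
Mul(Mul(Function('V')(2), -2), Y) = Mul(Mul(Mul(Pow(10, Rational(1, 2)), Add(-6, 2)), -2), 0) = Mul(Mul(Mul(Pow(10, Rational(1, 2)), -4), -2), 0) = Mul(Mul(Mul(-4, Pow(10, Rational(1, 2))), -2), 0) = Mul(Mul(8, Pow(10, Rational(1, 2))), 0) = 0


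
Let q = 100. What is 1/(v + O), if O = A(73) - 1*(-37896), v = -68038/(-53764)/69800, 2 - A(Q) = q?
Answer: 1876363600/70922791386819 ≈ 2.6456e-5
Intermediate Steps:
A(Q) = -98 (A(Q) = 2 - 1*100 = 2 - 100 = -98)
v = 34019/1876363600 (v = -68038*(-1/53764)*(1/69800) = (34019/26882)*(1/69800) = 34019/1876363600 ≈ 1.8130e-5)
O = 37798 (O = -98 - 1*(-37896) = -98 + 37896 = 37798)
1/(v + O) = 1/(34019/1876363600 + 37798) = 1/(70922791386819/1876363600) = 1876363600/70922791386819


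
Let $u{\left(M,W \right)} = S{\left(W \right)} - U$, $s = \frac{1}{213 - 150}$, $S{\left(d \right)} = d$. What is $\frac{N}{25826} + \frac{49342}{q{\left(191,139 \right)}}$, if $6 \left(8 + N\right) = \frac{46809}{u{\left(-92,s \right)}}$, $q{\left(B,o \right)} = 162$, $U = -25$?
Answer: $\frac{2008384611005}{6593687712} \approx 304.59$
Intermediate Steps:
$s = \frac{1}{63} \approx 0.015873$
$u{\left(M,W \right)} = 25 + W$ ($u{\left(M,W \right)} = W - -25 = W + 25 = 25 + W$)
$N = \frac{957773}{3152}$ ($N = -8 + \frac{46809 \frac{1}{25 + \frac{1}{63}}}{6} = -8 + \frac{46809 \frac{1}{\frac{1576}{63}}}{6} = -8 + \frac{46809 \cdot \frac{63}{1576}}{6} = -8 + \frac{1}{6} \cdot \frac{2948967}{1576} = -8 + \frac{982989}{3152} = \frac{957773}{3152} \approx 303.86$)
$\frac{N}{25826} + \frac{49342}{q{\left(191,139 \right)}} = \frac{957773}{3152 \cdot 25826} + \frac{49342}{162} = \frac{957773}{3152} \cdot \frac{1}{25826} + 49342 \cdot \frac{1}{162} = \frac{957773}{81403552} + \frac{24671}{81} = \frac{2008384611005}{6593687712}$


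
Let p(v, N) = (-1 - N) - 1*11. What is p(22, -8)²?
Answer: 16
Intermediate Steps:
p(v, N) = -12 - N (p(v, N) = (-1 - N) - 11 = -12 - N)
p(22, -8)² = (-12 - 1*(-8))² = (-12 + 8)² = (-4)² = 16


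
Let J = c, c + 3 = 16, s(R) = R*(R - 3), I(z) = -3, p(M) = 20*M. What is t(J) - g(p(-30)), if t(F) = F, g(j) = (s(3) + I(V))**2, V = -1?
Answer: 4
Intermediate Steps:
s(R) = R*(-3 + R)
c = 13 (c = -3 + 16 = 13)
J = 13
g(j) = 9 (g(j) = (3*(-3 + 3) - 3)**2 = (3*0 - 3)**2 = (0 - 3)**2 = (-3)**2 = 9)
t(J) - g(p(-30)) = 13 - 1*9 = 13 - 9 = 4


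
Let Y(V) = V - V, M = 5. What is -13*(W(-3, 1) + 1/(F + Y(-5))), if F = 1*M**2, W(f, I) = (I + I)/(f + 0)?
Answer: 611/75 ≈ 8.1467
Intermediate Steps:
W(f, I) = 2*I/f (W(f, I) = (2*I)/f = 2*I/f)
F = 25 (F = 1*5**2 = 1*25 = 25)
Y(V) = 0
-13*(W(-3, 1) + 1/(F + Y(-5))) = -13*(2*1/(-3) + 1/(25 + 0)) = -13*(2*1*(-1/3) + 1/25) = -13*(-2/3 + 1/25) = -13*(-47/75) = 611/75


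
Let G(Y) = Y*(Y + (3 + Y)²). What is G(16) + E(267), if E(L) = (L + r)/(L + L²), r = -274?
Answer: 431625785/71556 ≈ 6032.0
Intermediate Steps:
E(L) = (-274 + L)/(L + L²) (E(L) = (L - 274)/(L + L²) = (-274 + L)/(L + L²))
G(16) + E(267) = 16*(16 + (3 + 16)²) + (-274 + 267)/(267*(1 + 267)) = 16*(16 + 19²) + (1/267)*(-7)/268 = 16*(16 + 361) + (1/267)*(1/268)*(-7) = 16*377 - 7/71556 = 6032 - 7/71556 = 431625785/71556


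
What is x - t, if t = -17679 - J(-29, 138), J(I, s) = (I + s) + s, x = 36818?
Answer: 54744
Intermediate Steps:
J(I, s) = I + 2*s
t = -17926 (t = -17679 - (-29 + 2*138) = -17679 - (-29 + 276) = -17679 - 1*247 = -17679 - 247 = -17926)
x - t = 36818 - 1*(-17926) = 36818 + 17926 = 54744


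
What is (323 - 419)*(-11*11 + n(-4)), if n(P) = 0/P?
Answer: 11616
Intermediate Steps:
n(P) = 0
(323 - 419)*(-11*11 + n(-4)) = (323 - 419)*(-11*11 + 0) = -96*(-121 + 0) = -96*(-121) = 11616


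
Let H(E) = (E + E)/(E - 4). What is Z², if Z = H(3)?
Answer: 36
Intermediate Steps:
H(E) = 2*E/(-4 + E) (H(E) = (2*E)/(-4 + E) = 2*E/(-4 + E))
Z = -6 (Z = 2*3/(-4 + 3) = 2*3/(-1) = 2*3*(-1) = -6)
Z² = (-6)² = 36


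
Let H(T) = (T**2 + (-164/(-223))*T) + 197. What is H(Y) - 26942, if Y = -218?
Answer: 4597965/223 ≈ 20619.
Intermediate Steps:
H(T) = 197 + T**2 + 164*T/223 (H(T) = (T**2 + (-164*(-1/223))*T) + 197 = (T**2 + 164*T/223) + 197 = 197 + T**2 + 164*T/223)
H(Y) - 26942 = (197 + (-218)**2 + (164/223)*(-218)) - 26942 = (197 + 47524 - 35752/223) - 26942 = 10606031/223 - 26942 = 4597965/223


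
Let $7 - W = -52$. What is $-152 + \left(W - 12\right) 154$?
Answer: $7086$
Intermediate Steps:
$W = 59$ ($W = 7 - -52 = 7 + 52 = 59$)
$-152 + \left(W - 12\right) 154 = -152 + \left(59 - 12\right) 154 = -152 + 47 \cdot 154 = -152 + 7238 = 7086$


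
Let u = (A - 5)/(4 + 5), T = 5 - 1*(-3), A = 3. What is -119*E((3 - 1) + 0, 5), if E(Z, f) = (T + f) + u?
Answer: -13685/9 ≈ -1520.6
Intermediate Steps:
T = 8 (T = 5 + 3 = 8)
u = -2/9 (u = (3 - 5)/(4 + 5) = -2/9 ≈ -0.22222)
E(Z, f) = 70/9 + f (E(Z, f) = (8 + f) - 2/9 = 70/9 + f)
-119*E((3 - 1) + 0, 5) = -119*(70/9 + 5) = -119*115/9 = -13685/9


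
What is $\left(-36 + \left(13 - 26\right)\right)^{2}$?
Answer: $2401$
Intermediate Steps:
$\left(-36 + \left(13 - 26\right)\right)^{2} = \left(-36 - 13\right)^{2} = \left(-49\right)^{2} = 2401$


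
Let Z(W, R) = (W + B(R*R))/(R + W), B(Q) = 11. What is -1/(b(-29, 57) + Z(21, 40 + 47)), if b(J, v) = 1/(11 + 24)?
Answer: -945/307 ≈ -3.0782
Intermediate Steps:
b(J, v) = 1/35
Z(W, R) = (11 + W)/(R + W) (Z(W, R) = (W + 11)/(R + W) = (11 + W)/(R + W))
-1/(b(-29, 57) + Z(21, 40 + 47)) = -1/(1/35 + (11 + 21)/((40 + 47) + 21)) = -1/(1/35 + 32/(87 + 21)) = -1/(1/35 + 32/108) = -1/(1/35 + (1/108)*32) = -1/(1/35 + 8/27) = -1/307/945 = -1*945/307 = -945/307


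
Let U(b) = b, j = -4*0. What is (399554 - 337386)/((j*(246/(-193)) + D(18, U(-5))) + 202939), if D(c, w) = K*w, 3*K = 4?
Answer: 186504/608797 ≈ 0.30635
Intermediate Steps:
K = 4/3 (K = (⅓)*4 = 4/3 ≈ 1.3333)
j = 0
D(c, w) = 4*w/3
(399554 - 337386)/((j*(246/(-193)) + D(18, U(-5))) + 202939) = (399554 - 337386)/((0*(246/(-193)) + (4/3)*(-5)) + 202939) = 62168/((0*(246*(-1/193)) - 20/3) + 202939) = 62168/((0*(-246/193) - 20/3) + 202939) = 62168/((0 - 20/3) + 202939) = 62168/(-20/3 + 202939) = 62168/(608797/3) = 62168*(3/608797) = 186504/608797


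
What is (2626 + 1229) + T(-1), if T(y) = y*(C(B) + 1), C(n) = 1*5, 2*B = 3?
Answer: 3849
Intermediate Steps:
B = 3/2 (B = (1/2)*3 = 3/2 ≈ 1.5000)
C(n) = 5
T(y) = 6*y (T(y) = y*(5 + 1) = y*6 = 6*y)
(2626 + 1229) + T(-1) = (2626 + 1229) + 6*(-1) = 3855 - 6 = 3849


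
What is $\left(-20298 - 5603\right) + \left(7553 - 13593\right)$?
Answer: $-31941$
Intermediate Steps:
$\left(-20298 - 5603\right) + \left(7553 - 13593\right) = -25901 + \left(7553 - 13593\right) = -25901 - 6040 = -31941$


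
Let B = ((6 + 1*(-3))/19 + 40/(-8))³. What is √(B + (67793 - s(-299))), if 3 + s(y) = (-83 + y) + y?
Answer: √8909196045/361 ≈ 261.46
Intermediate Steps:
s(y) = -86 + 2*y (s(y) = -3 + ((-83 + y) + y) = -3 + (-83 + 2*y) = -86 + 2*y)
B = -778688/6859 (B = ((6 - 3)*(1/19) + 40*(-⅛))³ = (3*(1/19) - 5)³ = (3/19 - 5)³ = (-92/19)³ = -778688/6859 ≈ -113.53)
√(B + (67793 - s(-299))) = √(-778688/6859 + (67793 - (-86 + 2*(-299)))) = √(-778688/6859 + (67793 - (-86 - 598))) = √(-778688/6859 + (67793 - 1*(-684))) = √(-778688/6859 + (67793 + 684)) = √(-778688/6859 + 68477) = √(468905055/6859) = √8909196045/361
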